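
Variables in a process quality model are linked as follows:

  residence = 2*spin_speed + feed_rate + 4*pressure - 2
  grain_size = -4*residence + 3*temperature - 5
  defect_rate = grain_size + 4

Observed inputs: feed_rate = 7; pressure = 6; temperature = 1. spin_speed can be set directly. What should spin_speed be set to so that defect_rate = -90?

spin_speed = -3

Substituting into the residence equation gives residence = 2*spin_speed + 29.
Substituting into the grain_size equation gives grain_size = -8*spin_speed - 118.
This gives defect_rate = -8*spin_speed - 114.
Solve -8*spin_speed - 114 = -90: spin_speed = (-90 + 114) / -8 = -3.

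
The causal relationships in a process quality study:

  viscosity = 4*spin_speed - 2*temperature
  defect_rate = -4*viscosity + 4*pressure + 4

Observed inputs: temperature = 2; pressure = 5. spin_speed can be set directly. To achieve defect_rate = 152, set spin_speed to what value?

Substituting into the viscosity equation gives viscosity = 4*spin_speed - 4.
So defect_rate = -16*spin_speed + 40.
Solve -16*spin_speed + 40 = 152: spin_speed = (152 - 40) / -16 = -7.

spin_speed = -7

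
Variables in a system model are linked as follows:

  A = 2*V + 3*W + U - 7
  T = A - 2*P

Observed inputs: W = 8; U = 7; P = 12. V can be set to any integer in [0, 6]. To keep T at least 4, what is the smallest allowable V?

V = 2

Substituting into the A equation gives A = 2*V + 24.
T becomes 2*V.
Require 2*V ≥ 4, so V ≥ 2.
The smallest integer in [0, 6] satisfying this is 2.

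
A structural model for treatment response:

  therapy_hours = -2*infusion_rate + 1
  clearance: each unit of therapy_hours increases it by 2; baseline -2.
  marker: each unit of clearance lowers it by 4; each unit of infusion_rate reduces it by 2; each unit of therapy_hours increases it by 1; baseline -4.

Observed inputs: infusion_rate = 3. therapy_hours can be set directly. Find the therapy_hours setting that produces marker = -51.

therapy_hours = 7

Intervening on therapy_hours fixes its value directly, overriding its dependence on infusion_rate.
Substituting into the marker equation gives marker = -7*therapy_hours - 2.
Solve -7*therapy_hours - 2 = -51: therapy_hours = (-51 + 2) / -7 = 7.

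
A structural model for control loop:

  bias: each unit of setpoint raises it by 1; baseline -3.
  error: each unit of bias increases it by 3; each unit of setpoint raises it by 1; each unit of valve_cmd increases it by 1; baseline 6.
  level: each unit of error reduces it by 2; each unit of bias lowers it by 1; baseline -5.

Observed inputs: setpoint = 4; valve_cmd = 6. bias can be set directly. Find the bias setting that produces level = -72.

bias = 5

Intervening on bias fixes its value directly, overriding its dependence on setpoint.
Substituting into the error equation gives error = 3*bias + 16.
So level = -7*bias - 37.
Solve -7*bias - 37 = -72: bias = (-72 + 37) / -7 = 5.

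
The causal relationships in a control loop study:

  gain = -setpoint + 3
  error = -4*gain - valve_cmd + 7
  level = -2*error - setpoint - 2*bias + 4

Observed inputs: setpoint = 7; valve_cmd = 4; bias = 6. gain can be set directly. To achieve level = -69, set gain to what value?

Intervening on gain fixes its value directly, overriding its dependence on setpoint.
Substituting into the error equation gives error = -4*gain + 3.
This gives level = 8*gain - 21.
Solve 8*gain - 21 = -69: gain = (-69 + 21) / 8 = -6.

gain = -6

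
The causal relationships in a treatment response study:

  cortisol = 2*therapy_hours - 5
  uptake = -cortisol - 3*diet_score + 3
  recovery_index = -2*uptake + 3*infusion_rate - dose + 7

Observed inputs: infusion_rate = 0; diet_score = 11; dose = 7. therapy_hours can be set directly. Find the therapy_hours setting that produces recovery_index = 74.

therapy_hours = 6

Substituting into the uptake equation gives uptake = -2*therapy_hours - 25.
Substituting into the recovery_index equation gives recovery_index = 4*therapy_hours + 50.
Solve 4*therapy_hours + 50 = 74: therapy_hours = (74 - 50) / 4 = 6.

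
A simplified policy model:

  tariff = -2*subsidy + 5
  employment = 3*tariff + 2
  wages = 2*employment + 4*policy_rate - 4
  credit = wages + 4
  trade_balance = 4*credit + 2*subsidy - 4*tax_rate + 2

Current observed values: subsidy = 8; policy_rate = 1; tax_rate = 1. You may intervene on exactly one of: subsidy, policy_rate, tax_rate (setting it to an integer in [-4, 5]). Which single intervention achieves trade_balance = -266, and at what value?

Intervening on subsidy: trade_balance = -46*subsidy + 150. Reaching -266 requires subsidy = 208/23, not an integer.
Intervening on policy_rate: with other inputs at their observed values, trade_balance = 16*policy_rate - 234. Solving for -266 gives policy_rate = -2, within [-4, 5].
Intervening on tax_rate: trade_balance = -4*tax_rate - 214. Reaching -266 requires tax_rate = 13, outside [-4, 5].

set policy_rate = -2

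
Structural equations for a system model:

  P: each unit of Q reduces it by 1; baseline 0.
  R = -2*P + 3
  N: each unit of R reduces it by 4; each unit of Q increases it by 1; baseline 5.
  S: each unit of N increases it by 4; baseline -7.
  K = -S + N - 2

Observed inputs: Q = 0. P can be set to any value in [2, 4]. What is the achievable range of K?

Intervening on P fixes its value directly, overriding its dependence on Q.
Substituting into the N equation gives N = 8*P - 7.
Substituting into the S equation gives S = 32*P - 35.
Substituting into the K equation gives K = -24*P + 26.
Linear in P, so extremes are at the endpoints: P = 2 gives K = -22; P = 4 gives K = -70.

-70 to -22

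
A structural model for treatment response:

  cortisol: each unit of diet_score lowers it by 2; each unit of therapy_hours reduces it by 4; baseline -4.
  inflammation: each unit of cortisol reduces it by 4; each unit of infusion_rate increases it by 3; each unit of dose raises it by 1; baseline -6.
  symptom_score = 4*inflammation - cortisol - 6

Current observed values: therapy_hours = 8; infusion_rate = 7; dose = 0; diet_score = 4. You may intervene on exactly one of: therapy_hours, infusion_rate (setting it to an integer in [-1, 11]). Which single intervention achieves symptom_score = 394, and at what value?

Intervening on therapy_hours: with other inputs at their observed values, symptom_score = 68*therapy_hours + 258. Solving for 394 gives therapy_hours = 2, within [-1, 11].
Intervening on infusion_rate: symptom_score = 12*infusion_rate + 718. Reaching 394 requires infusion_rate = -27, outside [-1, 11].

set therapy_hours = 2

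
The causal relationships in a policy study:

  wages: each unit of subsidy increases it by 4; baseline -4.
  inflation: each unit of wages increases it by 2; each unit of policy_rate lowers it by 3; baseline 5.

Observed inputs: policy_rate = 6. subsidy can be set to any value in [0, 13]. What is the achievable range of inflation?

Substituting into the inflation equation gives inflation = 8*subsidy - 21.
Linear in subsidy, so extremes are at the endpoints: subsidy = 0 gives inflation = -21; subsidy = 13 gives inflation = 83.

-21 to 83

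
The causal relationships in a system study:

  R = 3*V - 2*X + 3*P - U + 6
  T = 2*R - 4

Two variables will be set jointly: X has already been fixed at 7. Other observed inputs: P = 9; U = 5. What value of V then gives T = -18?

With X held at 7:
Substituting into the R equation gives R = 3*V + 14.
So T = 6*V + 24.
Solve 6*V + 24 = -18: V = (-18 - 24) / 6 = -7.

V = -7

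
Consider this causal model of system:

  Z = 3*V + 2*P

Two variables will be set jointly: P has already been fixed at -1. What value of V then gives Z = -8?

With P held at -1:
Substituting into the Z equation gives Z = 3*V - 2.
Solve 3*V - 2 = -8: V = (-8 + 2) / 3 = -2.

V = -2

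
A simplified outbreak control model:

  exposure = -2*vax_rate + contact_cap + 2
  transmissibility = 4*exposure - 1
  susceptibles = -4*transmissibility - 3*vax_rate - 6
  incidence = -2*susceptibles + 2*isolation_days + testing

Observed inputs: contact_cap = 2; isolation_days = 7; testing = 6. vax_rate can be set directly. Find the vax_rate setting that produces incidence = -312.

vax_rate = 8

Substituting into the exposure equation gives exposure = -2*vax_rate + 4.
So transmissibility = -8*vax_rate + 15.
Substituting into the susceptibles equation gives susceptibles = 29*vax_rate - 66.
This gives incidence = -58*vax_rate + 152.
Solve -58*vax_rate + 152 = -312: vax_rate = (-312 - 152) / -58 = 8.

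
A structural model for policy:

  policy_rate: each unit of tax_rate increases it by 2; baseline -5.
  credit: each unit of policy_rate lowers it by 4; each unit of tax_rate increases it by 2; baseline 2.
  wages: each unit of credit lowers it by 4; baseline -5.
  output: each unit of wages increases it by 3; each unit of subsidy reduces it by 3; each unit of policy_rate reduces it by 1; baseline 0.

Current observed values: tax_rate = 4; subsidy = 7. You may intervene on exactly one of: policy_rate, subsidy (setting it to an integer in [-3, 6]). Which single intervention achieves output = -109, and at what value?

set policy_rate = 1

Intervening on policy_rate: with other inputs at their observed values, output = 47*policy_rate - 156. Solving for -109 gives policy_rate = 1, within [-3, 6].
Intervening on subsidy: output = -3*subsidy + 6. Reaching -109 requires subsidy = 115/3, not an integer.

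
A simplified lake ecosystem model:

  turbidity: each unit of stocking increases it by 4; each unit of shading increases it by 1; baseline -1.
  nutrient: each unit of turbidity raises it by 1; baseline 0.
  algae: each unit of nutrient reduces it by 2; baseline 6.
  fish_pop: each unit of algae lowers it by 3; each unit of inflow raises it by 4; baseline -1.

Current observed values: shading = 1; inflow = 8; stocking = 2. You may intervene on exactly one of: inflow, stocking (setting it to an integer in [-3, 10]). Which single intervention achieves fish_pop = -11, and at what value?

Intervening on inflow: fish_pop = 4*inflow + 29. Reaching -11 requires inflow = -10, outside [-3, 10].
Intervening on stocking: with other inputs at their observed values, fish_pop = 24*stocking + 13. Solving for -11 gives stocking = -1, within [-3, 10].

set stocking = -1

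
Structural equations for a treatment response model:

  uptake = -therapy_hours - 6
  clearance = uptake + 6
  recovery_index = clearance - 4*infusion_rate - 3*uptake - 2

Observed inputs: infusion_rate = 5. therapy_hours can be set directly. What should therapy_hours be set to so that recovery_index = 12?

Substituting into the clearance equation gives clearance = -therapy_hours.
Substituting into the recovery_index equation gives recovery_index = 2*therapy_hours - 4.
Solve 2*therapy_hours - 4 = 12: therapy_hours = (12 + 4) / 2 = 8.

therapy_hours = 8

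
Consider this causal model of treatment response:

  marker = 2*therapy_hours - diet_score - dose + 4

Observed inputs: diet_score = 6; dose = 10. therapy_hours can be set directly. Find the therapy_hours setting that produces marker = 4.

Substituting into the marker equation gives marker = 2*therapy_hours - 12.
Solve 2*therapy_hours - 12 = 4: therapy_hours = (4 + 12) / 2 = 8.

therapy_hours = 8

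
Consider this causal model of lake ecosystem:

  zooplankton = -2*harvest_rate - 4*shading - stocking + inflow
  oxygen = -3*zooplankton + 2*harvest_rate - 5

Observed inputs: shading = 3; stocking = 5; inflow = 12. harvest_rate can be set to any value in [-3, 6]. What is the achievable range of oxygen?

Substituting into the zooplankton equation gives zooplankton = -2*harvest_rate - 5.
Substituting into the oxygen equation gives oxygen = 8*harvest_rate + 10.
Linear in harvest_rate, so extremes are at the endpoints: harvest_rate = -3 gives oxygen = -14; harvest_rate = 6 gives oxygen = 58.

-14 to 58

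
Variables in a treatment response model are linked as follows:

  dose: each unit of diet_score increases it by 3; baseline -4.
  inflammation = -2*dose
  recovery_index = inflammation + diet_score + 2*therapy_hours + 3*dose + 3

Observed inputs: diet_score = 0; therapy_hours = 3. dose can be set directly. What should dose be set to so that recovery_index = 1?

dose = -8

Intervening on dose fixes its value directly, overriding its dependence on diet_score.
Substituting into the recovery_index equation gives recovery_index = dose + 9.
Solve dose + 9 = 1: dose = (1 - 9) / 1 = -8.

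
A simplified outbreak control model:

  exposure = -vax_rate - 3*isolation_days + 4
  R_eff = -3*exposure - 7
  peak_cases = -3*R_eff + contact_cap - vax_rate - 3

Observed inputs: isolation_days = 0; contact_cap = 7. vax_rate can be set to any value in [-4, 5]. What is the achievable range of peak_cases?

11 to 101

Substituting into the exposure equation gives exposure = -vax_rate + 4.
Substituting into the R_eff equation gives R_eff = 3*vax_rate - 19.
Substituting into the peak_cases equation gives peak_cases = -10*vax_rate + 61.
Linear in vax_rate, so extremes are at the endpoints: vax_rate = -4 gives peak_cases = 101; vax_rate = 5 gives peak_cases = 11.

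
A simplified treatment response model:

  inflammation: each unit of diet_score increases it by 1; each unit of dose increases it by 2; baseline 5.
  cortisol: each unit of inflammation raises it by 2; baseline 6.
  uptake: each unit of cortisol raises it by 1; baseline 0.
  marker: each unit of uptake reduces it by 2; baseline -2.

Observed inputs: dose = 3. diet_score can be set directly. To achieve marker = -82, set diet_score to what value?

diet_score = 6

Substituting into the inflammation equation gives inflammation = diet_score + 11.
This gives cortisol = 2*diet_score + 28.
Substituting into the uptake equation gives uptake = 2*diet_score + 28.
marker becomes -4*diet_score - 58.
Solve -4*diet_score - 58 = -82: diet_score = (-82 + 58) / -4 = 6.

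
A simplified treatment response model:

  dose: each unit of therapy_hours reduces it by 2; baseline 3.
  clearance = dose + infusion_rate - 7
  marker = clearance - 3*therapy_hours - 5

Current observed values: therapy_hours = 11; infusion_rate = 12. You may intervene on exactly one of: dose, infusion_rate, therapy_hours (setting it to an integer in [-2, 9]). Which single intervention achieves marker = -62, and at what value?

Intervening on dose: marker = dose - 33. Reaching -62 requires dose = -29, outside [-2, 9].
Intervening on infusion_rate: with other inputs at their observed values, marker = infusion_rate - 64. Solving for -62 gives infusion_rate = 2, within [-2, 9].
Intervening on therapy_hours: marker = -5*therapy_hours + 3. Reaching -62 requires therapy_hours = 13, outside [-2, 9].

set infusion_rate = 2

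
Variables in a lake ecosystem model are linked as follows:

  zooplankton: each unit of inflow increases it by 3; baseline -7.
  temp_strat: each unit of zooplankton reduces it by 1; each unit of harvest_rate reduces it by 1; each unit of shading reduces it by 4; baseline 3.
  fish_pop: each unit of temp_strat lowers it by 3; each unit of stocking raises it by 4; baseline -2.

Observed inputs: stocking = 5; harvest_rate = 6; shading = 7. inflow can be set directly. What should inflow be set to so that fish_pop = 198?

Substituting into the temp_strat equation gives temp_strat = -3*inflow - 24.
Substituting into the fish_pop equation gives fish_pop = 9*inflow + 90.
Solve 9*inflow + 90 = 198: inflow = (198 - 90) / 9 = 12.

inflow = 12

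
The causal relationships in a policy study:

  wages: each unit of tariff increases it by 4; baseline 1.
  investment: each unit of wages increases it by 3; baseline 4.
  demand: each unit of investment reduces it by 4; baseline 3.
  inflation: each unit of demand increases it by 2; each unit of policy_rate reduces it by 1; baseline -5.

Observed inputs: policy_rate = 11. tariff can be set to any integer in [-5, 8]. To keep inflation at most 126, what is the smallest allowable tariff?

tariff = -2

Substituting into the investment equation gives investment = 12*tariff + 7.
demand becomes -48*tariff - 25.
inflation becomes -96*tariff - 66.
Require -96*tariff - 66 ≤ 126, so tariff ≥ -2.
The smallest integer in [-5, 8] satisfying this is -2.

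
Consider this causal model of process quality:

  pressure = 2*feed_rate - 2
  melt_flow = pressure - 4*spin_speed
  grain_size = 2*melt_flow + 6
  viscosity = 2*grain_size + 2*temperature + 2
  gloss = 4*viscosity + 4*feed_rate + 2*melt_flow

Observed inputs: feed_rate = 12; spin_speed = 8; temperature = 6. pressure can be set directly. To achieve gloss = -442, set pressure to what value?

Intervening on pressure fixes its value directly, overriding its dependence on feed_rate.
Substituting into the melt_flow equation gives melt_flow = pressure - 32.
Substituting into the grain_size equation gives grain_size = 2*pressure - 58.
Substituting into the viscosity equation gives viscosity = 4*pressure - 102.
This gives gloss = 18*pressure - 424.
Solve 18*pressure - 424 = -442: pressure = (-442 + 424) / 18 = -1.

pressure = -1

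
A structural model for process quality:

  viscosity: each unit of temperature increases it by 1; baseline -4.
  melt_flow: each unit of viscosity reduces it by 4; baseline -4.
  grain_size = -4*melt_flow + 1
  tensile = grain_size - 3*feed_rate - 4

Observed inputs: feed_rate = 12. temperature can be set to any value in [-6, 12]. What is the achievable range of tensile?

-183 to 105

Substituting into the melt_flow equation gives melt_flow = -4*temperature + 12.
grain_size becomes 16*temperature - 47.
Substituting into the tensile equation gives tensile = 16*temperature - 87.
Linear in temperature, so extremes are at the endpoints: temperature = -6 gives tensile = -183; temperature = 12 gives tensile = 105.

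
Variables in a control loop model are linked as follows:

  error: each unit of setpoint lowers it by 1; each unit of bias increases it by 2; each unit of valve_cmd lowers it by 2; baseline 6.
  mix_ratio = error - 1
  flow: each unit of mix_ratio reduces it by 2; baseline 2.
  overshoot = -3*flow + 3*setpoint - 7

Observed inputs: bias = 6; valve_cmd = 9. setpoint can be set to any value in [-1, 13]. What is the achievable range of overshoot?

-58 to -16

Substituting into the error equation gives error = -setpoint.
So mix_ratio = -setpoint - 1.
Substituting into the flow equation gives flow = 2*setpoint + 4.
Substituting into the overshoot equation gives overshoot = -3*setpoint - 19.
Linear in setpoint, so extremes are at the endpoints: setpoint = -1 gives overshoot = -16; setpoint = 13 gives overshoot = -58.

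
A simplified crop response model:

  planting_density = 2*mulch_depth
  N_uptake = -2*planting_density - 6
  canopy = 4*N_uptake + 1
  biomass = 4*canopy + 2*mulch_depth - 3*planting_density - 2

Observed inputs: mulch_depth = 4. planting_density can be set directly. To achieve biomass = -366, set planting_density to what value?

Intervening on planting_density fixes its value directly, overriding its dependence on mulch_depth.
Substituting into the canopy equation gives canopy = -8*planting_density - 23.
So biomass = -35*planting_density - 86.
Solve -35*planting_density - 86 = -366: planting_density = (-366 + 86) / -35 = 8.

planting_density = 8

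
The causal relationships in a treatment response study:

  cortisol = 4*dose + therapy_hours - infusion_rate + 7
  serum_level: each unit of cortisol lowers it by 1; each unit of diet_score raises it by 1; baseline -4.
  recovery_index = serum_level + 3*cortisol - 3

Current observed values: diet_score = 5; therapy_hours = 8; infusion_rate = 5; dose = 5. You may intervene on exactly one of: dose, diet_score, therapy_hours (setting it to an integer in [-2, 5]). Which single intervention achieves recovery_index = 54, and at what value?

set diet_score = 1

Intervening on dose: recovery_index = 8*dose + 18. Reaching 54 requires dose = 9/2, not an integer.
Intervening on diet_score: with other inputs at their observed values, recovery_index = diet_score + 53. Solving for 54 gives diet_score = 1, within [-2, 5].
Intervening on therapy_hours: recovery_index = 2*therapy_hours + 42. Reaching 54 requires therapy_hours = 6, outside [-2, 5].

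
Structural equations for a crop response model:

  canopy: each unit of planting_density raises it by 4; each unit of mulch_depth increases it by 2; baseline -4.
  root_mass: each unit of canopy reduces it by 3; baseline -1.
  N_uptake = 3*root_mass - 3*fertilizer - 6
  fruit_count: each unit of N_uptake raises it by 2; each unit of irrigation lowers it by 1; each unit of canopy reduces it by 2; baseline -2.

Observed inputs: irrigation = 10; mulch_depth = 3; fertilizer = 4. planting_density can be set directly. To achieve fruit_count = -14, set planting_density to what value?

Substituting into the canopy equation gives canopy = 4*planting_density + 2.
Substituting into the root_mass equation gives root_mass = -12*planting_density - 7.
Substituting into the N_uptake equation gives N_uptake = -36*planting_density - 39.
So fruit_count = -80*planting_density - 94.
Solve -80*planting_density - 94 = -14: planting_density = (-14 + 94) / -80 = -1.

planting_density = -1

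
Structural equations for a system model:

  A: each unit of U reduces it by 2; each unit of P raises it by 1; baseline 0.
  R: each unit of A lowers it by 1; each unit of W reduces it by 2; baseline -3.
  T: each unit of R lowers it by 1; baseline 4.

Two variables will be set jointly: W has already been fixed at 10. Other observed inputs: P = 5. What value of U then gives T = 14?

With W held at 10:
Substituting into the A equation gives A = -2*U + 5.
Substituting into the R equation gives R = 2*U - 28.
This gives T = -2*U + 32.
Solve -2*U + 32 = 14: U = (14 - 32) / -2 = 9.

U = 9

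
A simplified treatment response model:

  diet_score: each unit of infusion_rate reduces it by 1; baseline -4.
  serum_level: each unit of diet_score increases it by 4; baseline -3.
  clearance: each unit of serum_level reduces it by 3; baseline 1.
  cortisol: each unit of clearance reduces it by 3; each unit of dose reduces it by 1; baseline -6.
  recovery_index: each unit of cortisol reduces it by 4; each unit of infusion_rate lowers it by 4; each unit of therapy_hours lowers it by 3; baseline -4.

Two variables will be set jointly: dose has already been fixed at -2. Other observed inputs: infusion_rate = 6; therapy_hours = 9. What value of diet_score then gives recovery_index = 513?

diet_score = -3

With dose held at -2:
Intervening on diet_score fixes its value directly, overriding its dependence on infusion_rate.
Substituting into the clearance equation gives clearance = -12*diet_score + 10.
Substituting into the cortisol equation gives cortisol = 36*diet_score - 34.
Substituting into the recovery_index equation gives recovery_index = -144*diet_score + 81.
Solve -144*diet_score + 81 = 513: diet_score = (513 - 81) / -144 = -3.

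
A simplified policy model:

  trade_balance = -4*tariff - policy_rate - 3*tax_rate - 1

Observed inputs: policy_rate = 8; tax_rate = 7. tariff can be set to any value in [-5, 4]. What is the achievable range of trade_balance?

-46 to -10

Substituting into the trade_balance equation gives trade_balance = -4*tariff - 30.
Linear in tariff, so extremes are at the endpoints: tariff = -5 gives trade_balance = -10; tariff = 4 gives trade_balance = -46.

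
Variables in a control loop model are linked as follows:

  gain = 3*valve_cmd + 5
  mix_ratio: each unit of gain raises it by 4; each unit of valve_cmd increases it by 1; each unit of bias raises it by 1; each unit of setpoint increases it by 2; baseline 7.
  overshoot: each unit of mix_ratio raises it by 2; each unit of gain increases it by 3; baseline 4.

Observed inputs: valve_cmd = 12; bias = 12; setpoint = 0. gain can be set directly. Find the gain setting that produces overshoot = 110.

gain = 4

Intervening on gain fixes its value directly, overriding its dependence on valve_cmd.
Substituting into the mix_ratio equation gives mix_ratio = 4*gain + 31.
Substituting into the overshoot equation gives overshoot = 11*gain + 66.
Solve 11*gain + 66 = 110: gain = (110 - 66) / 11 = 4.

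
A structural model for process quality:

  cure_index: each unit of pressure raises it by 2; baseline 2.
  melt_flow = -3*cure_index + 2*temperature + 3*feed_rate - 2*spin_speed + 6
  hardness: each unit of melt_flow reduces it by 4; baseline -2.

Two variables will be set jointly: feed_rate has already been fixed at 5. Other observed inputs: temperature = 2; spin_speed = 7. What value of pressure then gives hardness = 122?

pressure = 6

With feed_rate held at 5:
Substituting into the melt_flow equation gives melt_flow = -6*pressure + 5.
This gives hardness = 24*pressure - 22.
Solve 24*pressure - 22 = 122: pressure = (122 + 22) / 24 = 6.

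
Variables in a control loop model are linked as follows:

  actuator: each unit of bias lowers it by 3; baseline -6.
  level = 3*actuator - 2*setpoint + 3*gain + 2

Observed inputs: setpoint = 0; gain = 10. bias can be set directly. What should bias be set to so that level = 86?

bias = -8

Substituting into the level equation gives level = -9*bias + 14.
Solve -9*bias + 14 = 86: bias = (86 - 14) / -9 = -8.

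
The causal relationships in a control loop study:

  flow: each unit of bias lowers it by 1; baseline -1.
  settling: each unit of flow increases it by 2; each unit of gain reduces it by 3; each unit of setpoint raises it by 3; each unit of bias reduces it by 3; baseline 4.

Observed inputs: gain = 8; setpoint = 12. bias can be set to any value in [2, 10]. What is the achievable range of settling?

Substituting into the settling equation gives settling = -5*bias + 14.
Linear in bias, so extremes are at the endpoints: bias = 2 gives settling = 4; bias = 10 gives settling = -36.

-36 to 4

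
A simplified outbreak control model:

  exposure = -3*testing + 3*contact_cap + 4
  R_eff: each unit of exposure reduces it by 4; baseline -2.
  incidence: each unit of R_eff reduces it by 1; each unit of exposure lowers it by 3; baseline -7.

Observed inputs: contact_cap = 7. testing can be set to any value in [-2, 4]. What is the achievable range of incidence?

8 to 26

Substituting into the exposure equation gives exposure = -3*testing + 25.
This gives R_eff = 12*testing - 102.
Substituting into the incidence equation gives incidence = -3*testing + 20.
Linear in testing, so extremes are at the endpoints: testing = -2 gives incidence = 26; testing = 4 gives incidence = 8.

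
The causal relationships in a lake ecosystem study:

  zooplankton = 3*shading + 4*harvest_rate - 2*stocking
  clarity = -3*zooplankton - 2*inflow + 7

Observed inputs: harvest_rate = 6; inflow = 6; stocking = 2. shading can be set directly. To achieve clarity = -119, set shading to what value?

shading = 6

Substituting into the zooplankton equation gives zooplankton = 3*shading + 20.
So clarity = -9*shading - 65.
Solve -9*shading - 65 = -119: shading = (-119 + 65) / -9 = 6.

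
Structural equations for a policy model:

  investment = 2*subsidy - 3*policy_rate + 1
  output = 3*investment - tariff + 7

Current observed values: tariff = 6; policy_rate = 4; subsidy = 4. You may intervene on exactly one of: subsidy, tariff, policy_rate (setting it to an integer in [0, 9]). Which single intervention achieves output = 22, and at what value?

set subsidy = 9

Intervening on subsidy: with other inputs at their observed values, output = 6*subsidy - 32. Solving for 22 gives subsidy = 9, within [0, 9].
Intervening on tariff: output = -tariff - 2. Reaching 22 requires tariff = -24, outside [0, 9].
Intervening on policy_rate: output = -9*policy_rate + 28. Reaching 22 requires policy_rate = 2/3, not an integer.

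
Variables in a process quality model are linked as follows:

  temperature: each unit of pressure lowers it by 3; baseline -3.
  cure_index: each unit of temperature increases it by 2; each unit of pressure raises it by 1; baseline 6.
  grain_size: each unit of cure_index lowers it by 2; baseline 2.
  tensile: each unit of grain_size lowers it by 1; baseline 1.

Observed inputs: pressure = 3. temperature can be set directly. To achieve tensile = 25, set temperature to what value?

temperature = 2

Intervening on temperature fixes its value directly, overriding its dependence on pressure.
Substituting into the cure_index equation gives cure_index = 2*temperature + 9.
Substituting into the grain_size equation gives grain_size = -4*temperature - 16.
Substituting into the tensile equation gives tensile = 4*temperature + 17.
Solve 4*temperature + 17 = 25: temperature = (25 - 17) / 4 = 2.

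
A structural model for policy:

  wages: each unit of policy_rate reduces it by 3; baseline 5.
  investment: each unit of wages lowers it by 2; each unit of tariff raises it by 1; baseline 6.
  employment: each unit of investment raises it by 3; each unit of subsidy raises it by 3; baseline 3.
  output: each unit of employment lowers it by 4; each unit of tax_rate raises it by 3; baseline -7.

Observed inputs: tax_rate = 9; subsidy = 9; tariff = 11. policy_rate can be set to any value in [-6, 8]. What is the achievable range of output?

Substituting into the investment equation gives investment = 6*policy_rate + 7.
This gives employment = 18*policy_rate + 51.
output becomes -72*policy_rate - 184.
Linear in policy_rate, so extremes are at the endpoints: policy_rate = -6 gives output = 248; policy_rate = 8 gives output = -760.

-760 to 248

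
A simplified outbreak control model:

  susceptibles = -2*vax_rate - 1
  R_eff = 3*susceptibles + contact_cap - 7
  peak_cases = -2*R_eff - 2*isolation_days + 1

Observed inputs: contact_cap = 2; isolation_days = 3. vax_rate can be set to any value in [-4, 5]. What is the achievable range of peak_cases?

Substituting into the R_eff equation gives R_eff = -6*vax_rate - 8.
Substituting into the peak_cases equation gives peak_cases = 12*vax_rate + 11.
Linear in vax_rate, so extremes are at the endpoints: vax_rate = -4 gives peak_cases = -37; vax_rate = 5 gives peak_cases = 71.

-37 to 71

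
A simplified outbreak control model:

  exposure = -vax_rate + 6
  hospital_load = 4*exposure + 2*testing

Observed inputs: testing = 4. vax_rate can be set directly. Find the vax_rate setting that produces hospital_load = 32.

Substituting into the hospital_load equation gives hospital_load = -4*vax_rate + 32.
Solve -4*vax_rate + 32 = 32: vax_rate = (32 - 32) / -4 = 0.

vax_rate = 0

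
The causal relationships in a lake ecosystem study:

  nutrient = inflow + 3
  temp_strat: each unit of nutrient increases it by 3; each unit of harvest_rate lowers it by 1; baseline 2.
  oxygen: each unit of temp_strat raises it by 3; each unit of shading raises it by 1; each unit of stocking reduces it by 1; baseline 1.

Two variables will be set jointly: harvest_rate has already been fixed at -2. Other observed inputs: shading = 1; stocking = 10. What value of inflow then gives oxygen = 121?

inflow = 10

With harvest_rate held at -2:
Substituting into the temp_strat equation gives temp_strat = 3*inflow + 13.
This gives oxygen = 9*inflow + 31.
Solve 9*inflow + 31 = 121: inflow = (121 - 31) / 9 = 10.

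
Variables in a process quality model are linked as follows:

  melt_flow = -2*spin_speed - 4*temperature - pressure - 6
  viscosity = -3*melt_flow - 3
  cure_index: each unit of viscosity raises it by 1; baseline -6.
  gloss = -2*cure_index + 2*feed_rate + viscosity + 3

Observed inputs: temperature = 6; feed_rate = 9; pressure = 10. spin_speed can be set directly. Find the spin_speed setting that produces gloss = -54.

Substituting into the melt_flow equation gives melt_flow = -2*spin_speed - 40.
viscosity becomes 6*spin_speed + 117.
Substituting into the cure_index equation gives cure_index = 6*spin_speed + 111.
This gives gloss = -6*spin_speed - 84.
Solve -6*spin_speed - 84 = -54: spin_speed = (-54 + 84) / -6 = -5.

spin_speed = -5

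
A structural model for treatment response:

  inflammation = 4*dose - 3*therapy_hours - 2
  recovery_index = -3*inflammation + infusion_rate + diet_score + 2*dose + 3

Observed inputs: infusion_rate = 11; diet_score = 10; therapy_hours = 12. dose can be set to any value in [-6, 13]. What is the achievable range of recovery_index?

Substituting into the inflammation equation gives inflammation = 4*dose - 38.
Substituting into the recovery_index equation gives recovery_index = -10*dose + 138.
Linear in dose, so extremes are at the endpoints: dose = -6 gives recovery_index = 198; dose = 13 gives recovery_index = 8.

8 to 198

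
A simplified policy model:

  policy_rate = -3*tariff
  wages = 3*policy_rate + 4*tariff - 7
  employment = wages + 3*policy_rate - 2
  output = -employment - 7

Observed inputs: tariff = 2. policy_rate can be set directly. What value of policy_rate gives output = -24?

policy_rate = 3

Intervening on policy_rate fixes its value directly, overriding its dependence on tariff.
Substituting into the wages equation gives wages = 3*policy_rate + 1.
Substituting into the employment equation gives employment = 6*policy_rate - 1.
output becomes -6*policy_rate - 6.
Solve -6*policy_rate - 6 = -24: policy_rate = (-24 + 6) / -6 = 3.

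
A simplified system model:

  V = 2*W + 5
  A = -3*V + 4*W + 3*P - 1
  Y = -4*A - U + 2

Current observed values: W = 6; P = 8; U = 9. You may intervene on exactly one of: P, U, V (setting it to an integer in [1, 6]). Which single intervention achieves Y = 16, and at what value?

Intervening on P: Y = -12*P + 105. Reaching 16 requires P = 89/12, not an integer.
Intervening on U: with other inputs at their observed values, Y = -U + 18. Solving for 16 gives U = 2, within [1, 6].
Intervening on V: Y = 12*V - 195. Reaching 16 requires V = 211/12, not an integer.

set U = 2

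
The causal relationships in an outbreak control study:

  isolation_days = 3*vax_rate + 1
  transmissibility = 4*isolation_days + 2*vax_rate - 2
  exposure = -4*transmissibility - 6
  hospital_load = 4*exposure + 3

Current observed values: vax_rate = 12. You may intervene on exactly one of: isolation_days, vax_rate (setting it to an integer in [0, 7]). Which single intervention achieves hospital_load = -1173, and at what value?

Intervening on isolation_days: hospital_load = -64*isolation_days - 373. Reaching -1173 requires isolation_days = 25/2, not an integer.
Intervening on vax_rate: with other inputs at their observed values, hospital_load = -224*vax_rate - 53. Solving for -1173 gives vax_rate = 5, within [0, 7].

set vax_rate = 5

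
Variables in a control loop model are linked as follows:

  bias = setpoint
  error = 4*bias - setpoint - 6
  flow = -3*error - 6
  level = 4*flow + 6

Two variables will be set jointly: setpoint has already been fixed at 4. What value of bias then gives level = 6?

bias = 2

With setpoint held at 4:
Intervening on bias fixes its value directly, overriding its dependence on setpoint.
Substituting into the error equation gives error = 4*bias - 10.
Substituting into the flow equation gives flow = -12*bias + 24.
Substituting into the level equation gives level = -48*bias + 102.
Solve -48*bias + 102 = 6: bias = (6 - 102) / -48 = 2.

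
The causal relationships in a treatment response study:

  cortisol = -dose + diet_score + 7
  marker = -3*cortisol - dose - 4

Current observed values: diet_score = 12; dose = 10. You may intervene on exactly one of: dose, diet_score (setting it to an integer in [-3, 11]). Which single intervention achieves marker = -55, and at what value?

set dose = 3

Intervening on dose: with other inputs at their observed values, marker = 2*dose - 61. Solving for -55 gives dose = 3, within [-3, 11].
Intervening on diet_score: marker = -3*diet_score - 5. Reaching -55 requires diet_score = 50/3, not an integer.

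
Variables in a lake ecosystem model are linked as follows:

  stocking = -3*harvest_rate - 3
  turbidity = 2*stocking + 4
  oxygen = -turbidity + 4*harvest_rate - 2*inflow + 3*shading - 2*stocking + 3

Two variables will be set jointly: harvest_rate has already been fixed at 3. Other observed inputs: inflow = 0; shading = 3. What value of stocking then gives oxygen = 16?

stocking = 1

With harvest_rate held at 3:
Intervening on stocking fixes its value directly, overriding its dependence on harvest_rate.
Substituting into the oxygen equation gives oxygen = -4*stocking + 20.
Solve -4*stocking + 20 = 16: stocking = (16 - 20) / -4 = 1.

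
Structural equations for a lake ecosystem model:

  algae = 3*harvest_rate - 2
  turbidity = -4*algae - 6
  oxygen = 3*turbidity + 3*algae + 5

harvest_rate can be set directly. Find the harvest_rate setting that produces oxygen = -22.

Substituting into the turbidity equation gives turbidity = -12*harvest_rate + 2.
Substituting into the oxygen equation gives oxygen = -27*harvest_rate + 5.
Solve -27*harvest_rate + 5 = -22: harvest_rate = (-22 - 5) / -27 = 1.

harvest_rate = 1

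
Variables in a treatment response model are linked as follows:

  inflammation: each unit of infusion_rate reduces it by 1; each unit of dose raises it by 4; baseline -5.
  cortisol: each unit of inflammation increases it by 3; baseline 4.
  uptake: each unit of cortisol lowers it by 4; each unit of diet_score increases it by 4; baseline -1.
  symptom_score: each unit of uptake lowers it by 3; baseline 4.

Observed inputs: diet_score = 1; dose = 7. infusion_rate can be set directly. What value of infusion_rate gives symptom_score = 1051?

infusion_rate = -5

Substituting into the inflammation equation gives inflammation = -infusion_rate + 23.
So cortisol = -3*infusion_rate + 73.
This gives uptake = 12*infusion_rate - 289.
Substituting into the symptom_score equation gives symptom_score = -36*infusion_rate + 871.
Solve -36*infusion_rate + 871 = 1051: infusion_rate = (1051 - 871) / -36 = -5.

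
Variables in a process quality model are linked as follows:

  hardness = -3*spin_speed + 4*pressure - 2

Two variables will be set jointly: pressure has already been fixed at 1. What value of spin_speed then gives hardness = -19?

spin_speed = 7

With pressure held at 1:
Substituting into the hardness equation gives hardness = -3*spin_speed + 2.
Solve -3*spin_speed + 2 = -19: spin_speed = (-19 - 2) / -3 = 7.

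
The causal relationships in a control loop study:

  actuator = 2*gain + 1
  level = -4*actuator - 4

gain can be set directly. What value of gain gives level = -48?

Substituting into the level equation gives level = -8*gain - 8.
Solve -8*gain - 8 = -48: gain = (-48 + 8) / -8 = 5.

gain = 5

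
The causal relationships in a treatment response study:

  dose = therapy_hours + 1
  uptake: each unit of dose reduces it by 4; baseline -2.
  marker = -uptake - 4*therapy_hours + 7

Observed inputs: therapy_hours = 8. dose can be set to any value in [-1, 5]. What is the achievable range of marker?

Intervening on dose fixes its value directly, overriding its dependence on therapy_hours.
Substituting into the marker equation gives marker = 4*dose - 23.
Linear in dose, so extremes are at the endpoints: dose = -1 gives marker = -27; dose = 5 gives marker = -3.

-27 to -3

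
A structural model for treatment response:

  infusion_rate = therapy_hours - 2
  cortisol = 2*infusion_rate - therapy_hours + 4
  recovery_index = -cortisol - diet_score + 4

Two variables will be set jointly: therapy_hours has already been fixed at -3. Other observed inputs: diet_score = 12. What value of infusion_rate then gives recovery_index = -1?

infusion_rate = -7

With therapy_hours held at -3:
Intervening on infusion_rate fixes its value directly, overriding its dependence on therapy_hours.
Substituting into the cortisol equation gives cortisol = 2*infusion_rate + 7.
Substituting into the recovery_index equation gives recovery_index = -2*infusion_rate - 15.
Solve -2*infusion_rate - 15 = -1: infusion_rate = (-1 + 15) / -2 = -7.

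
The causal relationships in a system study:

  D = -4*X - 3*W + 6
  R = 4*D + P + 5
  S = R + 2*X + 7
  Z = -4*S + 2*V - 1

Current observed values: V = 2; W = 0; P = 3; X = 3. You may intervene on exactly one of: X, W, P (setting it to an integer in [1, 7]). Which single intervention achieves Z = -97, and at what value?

set X = 1

Intervening on X: with other inputs at their observed values, Z = 56*X - 153. Solving for -97 gives X = 1, within [1, 7].
Intervening on W: Z = 48*W + 15. Reaching -97 requires W = -7/3, not an integer.
Intervening on P: Z = -4*P + 27. Reaching -97 requires P = 31, outside [1, 7].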